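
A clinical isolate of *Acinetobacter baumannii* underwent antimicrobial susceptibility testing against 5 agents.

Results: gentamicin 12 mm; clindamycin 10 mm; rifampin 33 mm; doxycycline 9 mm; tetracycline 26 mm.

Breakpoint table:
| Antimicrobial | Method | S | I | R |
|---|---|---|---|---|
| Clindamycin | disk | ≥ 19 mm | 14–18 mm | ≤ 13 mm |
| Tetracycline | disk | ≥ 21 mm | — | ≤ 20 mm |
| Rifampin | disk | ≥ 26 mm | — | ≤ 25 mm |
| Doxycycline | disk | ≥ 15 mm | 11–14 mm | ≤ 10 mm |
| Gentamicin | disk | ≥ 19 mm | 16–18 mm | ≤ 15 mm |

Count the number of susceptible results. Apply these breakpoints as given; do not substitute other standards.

2

Gentamicin: 12 mm is ≤ 15 mm ⇒ Resistant
Clindamycin: 10 mm is ≤ 13 mm — Resistant
Rifampin 33 mm: ≥ 26 mm → S
Doxycycline: 9 mm is ≤ 10 mm → R
Tetracycline (26 mm) ≥ 21 mm — susceptible
Susceptible: 2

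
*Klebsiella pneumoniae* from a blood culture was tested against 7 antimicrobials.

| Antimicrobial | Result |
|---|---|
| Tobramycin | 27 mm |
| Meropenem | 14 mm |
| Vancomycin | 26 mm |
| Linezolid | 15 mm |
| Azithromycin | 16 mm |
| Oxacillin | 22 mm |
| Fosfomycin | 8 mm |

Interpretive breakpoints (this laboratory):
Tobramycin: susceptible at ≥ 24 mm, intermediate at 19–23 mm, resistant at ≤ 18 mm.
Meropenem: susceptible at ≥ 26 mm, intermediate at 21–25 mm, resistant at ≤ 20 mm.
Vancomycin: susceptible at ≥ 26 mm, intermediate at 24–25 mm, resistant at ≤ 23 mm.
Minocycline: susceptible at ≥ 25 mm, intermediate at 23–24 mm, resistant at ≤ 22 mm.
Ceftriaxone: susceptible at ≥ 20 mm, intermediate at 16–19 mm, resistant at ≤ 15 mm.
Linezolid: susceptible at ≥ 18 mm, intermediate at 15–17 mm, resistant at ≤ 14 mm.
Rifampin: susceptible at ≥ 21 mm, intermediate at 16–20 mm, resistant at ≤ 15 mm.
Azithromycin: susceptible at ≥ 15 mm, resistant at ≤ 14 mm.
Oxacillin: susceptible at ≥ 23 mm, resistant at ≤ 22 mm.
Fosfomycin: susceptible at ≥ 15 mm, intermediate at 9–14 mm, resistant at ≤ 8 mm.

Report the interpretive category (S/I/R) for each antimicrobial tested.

Tobramycin 27 mm: ≥ 24 mm — susceptible
Meropenem 14 mm: ≤ 20 mm → R
Vancomycin: 26 mm is ≥ 26 mm ⇒ Susceptible
Linezolid (15 mm) in 15–17 mm ⇒ intermediate
Azithromycin: 16 mm is ≥ 15 mm ⇒ susceptible
Oxacillin: 22 mm is ≤ 22 mm → Resistant
Fosfomycin: 8 mm is ≤ 8 mm ⇒ Resistant

S, R, S, I, S, R, R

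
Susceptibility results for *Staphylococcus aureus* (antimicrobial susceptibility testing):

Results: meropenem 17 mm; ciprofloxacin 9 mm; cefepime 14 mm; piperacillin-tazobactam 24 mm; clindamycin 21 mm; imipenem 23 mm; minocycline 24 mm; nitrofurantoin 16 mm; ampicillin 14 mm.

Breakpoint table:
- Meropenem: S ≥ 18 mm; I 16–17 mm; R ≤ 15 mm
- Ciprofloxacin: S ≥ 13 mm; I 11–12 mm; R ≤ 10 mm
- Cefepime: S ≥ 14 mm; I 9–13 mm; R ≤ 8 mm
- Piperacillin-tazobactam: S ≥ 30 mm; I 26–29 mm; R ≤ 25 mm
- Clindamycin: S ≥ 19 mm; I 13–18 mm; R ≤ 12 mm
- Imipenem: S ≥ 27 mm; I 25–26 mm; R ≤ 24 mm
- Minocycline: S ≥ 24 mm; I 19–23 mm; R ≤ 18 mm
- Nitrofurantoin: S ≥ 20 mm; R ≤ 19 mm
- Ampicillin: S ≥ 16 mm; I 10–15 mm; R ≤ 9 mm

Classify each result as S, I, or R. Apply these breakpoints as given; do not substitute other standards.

Meropenem 17 mm: in 16–17 mm → intermediate
Ciprofloxacin: 9 mm is ≤ 10 mm — Resistant
Cefepime 14 mm: ≥ 14 mm — susceptible
Piperacillin-tazobactam: 24 mm is ≤ 25 mm — Resistant
Clindamycin (21 mm) ≥ 19 mm ⇒ Susceptible
Imipenem (23 mm) ≤ 24 mm → Resistant
Minocycline: 24 mm is ≥ 24 mm → susceptible
Nitrofurantoin: 16 mm is ≤ 19 mm — R
Ampicillin 14 mm: in 10–15 mm ⇒ intermediate

I, R, S, R, S, R, S, R, I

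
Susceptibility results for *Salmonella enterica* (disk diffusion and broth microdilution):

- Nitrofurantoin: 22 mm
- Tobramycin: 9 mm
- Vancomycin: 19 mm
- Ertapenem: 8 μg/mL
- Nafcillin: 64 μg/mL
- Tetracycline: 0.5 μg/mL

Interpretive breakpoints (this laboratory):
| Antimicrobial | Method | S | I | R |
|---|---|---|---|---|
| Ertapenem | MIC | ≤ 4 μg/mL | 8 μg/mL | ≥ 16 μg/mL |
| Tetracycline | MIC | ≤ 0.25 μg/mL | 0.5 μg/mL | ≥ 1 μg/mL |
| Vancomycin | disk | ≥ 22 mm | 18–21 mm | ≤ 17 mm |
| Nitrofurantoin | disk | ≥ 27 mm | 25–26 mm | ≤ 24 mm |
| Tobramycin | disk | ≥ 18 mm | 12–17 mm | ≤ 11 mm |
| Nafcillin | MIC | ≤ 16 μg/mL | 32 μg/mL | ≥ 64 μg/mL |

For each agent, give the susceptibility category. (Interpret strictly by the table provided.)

Nitrofurantoin (22 mm) ≤ 24 mm → R
Tobramycin: 9 mm is ≤ 11 mm ⇒ R
Vancomycin: 19 mm is in 18–21 mm → intermediate
Ertapenem (8 μg/mL) = 8 μg/mL — Intermediate
Nafcillin 64 μg/mL: ≥ 64 μg/mL ⇒ Resistant
Tetracycline (0.5 μg/mL) = 0.5 μg/mL ⇒ Intermediate

R, R, I, I, R, I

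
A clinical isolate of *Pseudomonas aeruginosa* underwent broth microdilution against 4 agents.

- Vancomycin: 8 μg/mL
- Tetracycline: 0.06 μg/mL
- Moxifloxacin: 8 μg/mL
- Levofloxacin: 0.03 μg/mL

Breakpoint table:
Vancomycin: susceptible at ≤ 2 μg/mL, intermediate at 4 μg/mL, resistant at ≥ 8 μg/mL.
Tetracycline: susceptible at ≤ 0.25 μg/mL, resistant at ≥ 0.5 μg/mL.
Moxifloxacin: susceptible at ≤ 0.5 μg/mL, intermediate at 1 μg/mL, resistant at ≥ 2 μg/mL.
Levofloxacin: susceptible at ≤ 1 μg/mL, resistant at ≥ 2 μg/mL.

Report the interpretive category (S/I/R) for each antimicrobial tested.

Vancomycin: 8 μg/mL is ≥ 8 μg/mL ⇒ R
Tetracycline: 0.06 μg/mL is ≤ 0.25 μg/mL ⇒ Susceptible
Moxifloxacin 8 μg/mL: ≥ 2 μg/mL → resistant
Levofloxacin (0.03 μg/mL) ≤ 1 μg/mL ⇒ susceptible

R, S, R, S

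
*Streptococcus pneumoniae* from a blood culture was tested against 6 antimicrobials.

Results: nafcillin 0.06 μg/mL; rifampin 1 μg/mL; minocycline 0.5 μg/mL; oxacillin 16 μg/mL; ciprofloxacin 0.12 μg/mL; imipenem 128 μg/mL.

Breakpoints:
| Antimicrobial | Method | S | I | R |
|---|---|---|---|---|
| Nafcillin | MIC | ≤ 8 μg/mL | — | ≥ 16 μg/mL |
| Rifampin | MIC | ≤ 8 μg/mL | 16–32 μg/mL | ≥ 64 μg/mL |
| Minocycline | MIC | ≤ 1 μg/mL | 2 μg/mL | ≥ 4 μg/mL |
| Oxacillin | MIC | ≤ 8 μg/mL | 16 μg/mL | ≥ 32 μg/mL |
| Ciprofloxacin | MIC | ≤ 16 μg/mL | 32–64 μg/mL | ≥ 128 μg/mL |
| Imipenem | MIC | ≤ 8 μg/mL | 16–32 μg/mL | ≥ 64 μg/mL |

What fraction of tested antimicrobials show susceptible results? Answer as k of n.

Nafcillin 0.06 μg/mL: ≤ 8 μg/mL — Susceptible
Rifampin (1 μg/mL) ≤ 8 μg/mL — Susceptible
Minocycline 0.5 μg/mL: ≤ 1 μg/mL ⇒ Susceptible
Oxacillin (16 μg/mL) = 16 μg/mL ⇒ Intermediate
Ciprofloxacin (0.12 μg/mL) ≤ 16 μg/mL ⇒ Susceptible
Imipenem 128 μg/mL: ≥ 64 μg/mL ⇒ R
Susceptible: 4/6

4 of 6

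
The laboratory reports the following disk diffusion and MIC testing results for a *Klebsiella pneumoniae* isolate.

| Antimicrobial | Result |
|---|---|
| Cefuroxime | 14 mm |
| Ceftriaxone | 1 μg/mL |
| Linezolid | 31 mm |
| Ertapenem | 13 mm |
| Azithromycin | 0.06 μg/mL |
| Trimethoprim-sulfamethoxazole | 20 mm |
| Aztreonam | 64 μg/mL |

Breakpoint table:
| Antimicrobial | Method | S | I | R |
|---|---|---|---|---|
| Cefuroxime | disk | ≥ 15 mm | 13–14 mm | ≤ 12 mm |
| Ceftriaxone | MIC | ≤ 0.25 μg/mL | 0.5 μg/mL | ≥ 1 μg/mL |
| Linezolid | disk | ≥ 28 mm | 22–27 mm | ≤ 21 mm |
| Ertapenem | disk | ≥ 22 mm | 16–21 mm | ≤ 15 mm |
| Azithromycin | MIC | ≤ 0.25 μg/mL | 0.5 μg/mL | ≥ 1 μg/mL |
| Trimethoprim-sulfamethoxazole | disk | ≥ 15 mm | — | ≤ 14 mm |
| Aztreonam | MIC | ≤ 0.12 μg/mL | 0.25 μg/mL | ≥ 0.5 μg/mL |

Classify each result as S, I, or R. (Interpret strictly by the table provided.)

Cefuroxime: 14 mm is in 13–14 mm → I
Ceftriaxone (1 μg/mL) ≥ 1 μg/mL → Resistant
Linezolid (31 mm) ≥ 28 mm ⇒ susceptible
Ertapenem 13 mm: ≤ 15 mm ⇒ R
Azithromycin (0.06 μg/mL) ≤ 0.25 μg/mL — S
Trimethoprim-sulfamethoxazole (20 mm) ≥ 15 mm — susceptible
Aztreonam: 64 μg/mL is ≥ 0.5 μg/mL ⇒ Resistant

I, R, S, R, S, S, R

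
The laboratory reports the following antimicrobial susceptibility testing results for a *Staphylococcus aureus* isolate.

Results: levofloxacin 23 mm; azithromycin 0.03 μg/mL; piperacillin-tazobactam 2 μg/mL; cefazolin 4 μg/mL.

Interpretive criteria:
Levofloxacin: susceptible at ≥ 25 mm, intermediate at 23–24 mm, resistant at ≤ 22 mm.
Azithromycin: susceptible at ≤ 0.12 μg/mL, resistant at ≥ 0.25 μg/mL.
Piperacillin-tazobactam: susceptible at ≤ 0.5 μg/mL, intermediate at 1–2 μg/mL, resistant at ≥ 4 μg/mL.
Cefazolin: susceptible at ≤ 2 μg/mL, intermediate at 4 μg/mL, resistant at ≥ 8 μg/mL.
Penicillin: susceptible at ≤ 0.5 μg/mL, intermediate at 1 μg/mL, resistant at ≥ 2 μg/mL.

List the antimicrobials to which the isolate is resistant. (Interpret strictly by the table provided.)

none

Levofloxacin: 23 mm is in 23–24 mm ⇒ intermediate
Azithromycin: 0.03 μg/mL is ≤ 0.12 μg/mL ⇒ susceptible
Piperacillin-tazobactam (2 μg/mL) in 1–2 μg/mL ⇒ Intermediate
Cefazolin (4 μg/mL) = 4 μg/mL ⇒ I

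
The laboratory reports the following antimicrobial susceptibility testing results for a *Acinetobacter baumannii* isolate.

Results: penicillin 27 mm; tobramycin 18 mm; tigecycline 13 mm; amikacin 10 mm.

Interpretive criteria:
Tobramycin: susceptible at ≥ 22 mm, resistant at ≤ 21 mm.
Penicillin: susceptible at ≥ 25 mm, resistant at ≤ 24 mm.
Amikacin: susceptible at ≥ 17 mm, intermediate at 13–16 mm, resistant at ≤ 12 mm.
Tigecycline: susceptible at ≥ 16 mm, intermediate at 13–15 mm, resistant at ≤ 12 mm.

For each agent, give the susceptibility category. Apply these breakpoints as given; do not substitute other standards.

Penicillin (27 mm) ≥ 25 mm → Susceptible
Tobramycin 18 mm: ≤ 21 mm → R
Tigecycline (13 mm) in 13–15 mm — intermediate
Amikacin: 10 mm is ≤ 12 mm → resistant

S, R, I, R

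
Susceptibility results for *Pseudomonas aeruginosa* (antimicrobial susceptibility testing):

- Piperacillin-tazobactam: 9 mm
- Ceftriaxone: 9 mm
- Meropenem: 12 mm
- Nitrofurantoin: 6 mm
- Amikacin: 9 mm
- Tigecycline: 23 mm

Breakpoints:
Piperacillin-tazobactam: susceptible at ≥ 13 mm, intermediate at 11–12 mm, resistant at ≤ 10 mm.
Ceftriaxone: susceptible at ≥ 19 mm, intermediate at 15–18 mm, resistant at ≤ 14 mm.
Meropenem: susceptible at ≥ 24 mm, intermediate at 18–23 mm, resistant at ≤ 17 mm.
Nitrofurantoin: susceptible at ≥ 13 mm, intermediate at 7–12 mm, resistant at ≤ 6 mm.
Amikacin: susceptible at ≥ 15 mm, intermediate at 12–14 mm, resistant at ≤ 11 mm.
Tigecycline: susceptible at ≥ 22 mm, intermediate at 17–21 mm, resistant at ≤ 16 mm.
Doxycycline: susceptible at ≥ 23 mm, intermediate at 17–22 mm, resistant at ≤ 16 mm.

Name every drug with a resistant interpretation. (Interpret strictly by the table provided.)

Piperacillin-tazobactam 9 mm: ≤ 10 mm → resistant
Ceftriaxone 9 mm: ≤ 14 mm ⇒ resistant
Meropenem 12 mm: ≤ 17 mm → Resistant
Nitrofurantoin: 6 mm is ≤ 6 mm — Resistant
Amikacin (9 mm) ≤ 11 mm → Resistant
Tigecycline 23 mm: ≥ 22 mm ⇒ susceptible

piperacillin-tazobactam, ceftriaxone, meropenem, nitrofurantoin, amikacin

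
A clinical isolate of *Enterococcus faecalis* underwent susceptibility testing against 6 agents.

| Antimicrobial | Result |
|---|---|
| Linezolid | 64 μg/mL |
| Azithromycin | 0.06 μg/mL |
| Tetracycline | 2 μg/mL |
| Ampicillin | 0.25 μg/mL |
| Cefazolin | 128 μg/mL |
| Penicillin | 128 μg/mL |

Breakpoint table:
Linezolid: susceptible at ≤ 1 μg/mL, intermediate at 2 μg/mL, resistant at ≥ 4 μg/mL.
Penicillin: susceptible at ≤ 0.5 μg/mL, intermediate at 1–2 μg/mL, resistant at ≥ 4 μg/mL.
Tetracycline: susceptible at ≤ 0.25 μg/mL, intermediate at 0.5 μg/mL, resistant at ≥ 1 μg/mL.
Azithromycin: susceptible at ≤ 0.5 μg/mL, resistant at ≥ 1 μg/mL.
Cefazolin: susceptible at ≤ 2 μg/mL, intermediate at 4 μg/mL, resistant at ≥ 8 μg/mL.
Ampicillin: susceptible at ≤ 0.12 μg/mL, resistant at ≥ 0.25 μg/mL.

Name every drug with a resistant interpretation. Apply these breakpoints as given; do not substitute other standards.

Linezolid (64 μg/mL) ≥ 4 μg/mL — R
Azithromycin 0.06 μg/mL: ≤ 0.5 μg/mL — Susceptible
Tetracycline (2 μg/mL) ≥ 1 μg/mL — R
Ampicillin 0.25 μg/mL: ≥ 0.25 μg/mL — Resistant
Cefazolin 128 μg/mL: ≥ 8 μg/mL — Resistant
Penicillin: 128 μg/mL is ≥ 4 μg/mL ⇒ Resistant

linezolid, tetracycline, ampicillin, cefazolin, penicillin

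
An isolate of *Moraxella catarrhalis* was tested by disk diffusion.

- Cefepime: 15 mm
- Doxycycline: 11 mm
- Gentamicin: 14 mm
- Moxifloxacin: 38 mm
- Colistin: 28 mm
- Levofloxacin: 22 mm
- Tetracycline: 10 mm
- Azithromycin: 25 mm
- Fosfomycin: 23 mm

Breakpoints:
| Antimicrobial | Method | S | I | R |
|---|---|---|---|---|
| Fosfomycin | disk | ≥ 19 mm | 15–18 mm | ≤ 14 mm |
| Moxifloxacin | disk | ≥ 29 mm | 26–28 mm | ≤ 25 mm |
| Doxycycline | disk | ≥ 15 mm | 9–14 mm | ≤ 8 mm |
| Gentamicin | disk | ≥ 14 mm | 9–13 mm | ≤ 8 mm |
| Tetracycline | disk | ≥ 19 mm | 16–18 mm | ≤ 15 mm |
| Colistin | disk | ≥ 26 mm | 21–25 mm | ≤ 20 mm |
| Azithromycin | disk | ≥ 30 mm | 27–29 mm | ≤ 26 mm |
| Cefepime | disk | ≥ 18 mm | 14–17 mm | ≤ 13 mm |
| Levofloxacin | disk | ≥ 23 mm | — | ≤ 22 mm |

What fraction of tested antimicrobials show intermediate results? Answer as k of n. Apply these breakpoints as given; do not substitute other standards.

Cefepime 15 mm: in 14–17 mm → Intermediate
Doxycycline 11 mm: in 9–14 mm → intermediate
Gentamicin (14 mm) ≥ 14 mm ⇒ susceptible
Moxifloxacin 38 mm: ≥ 29 mm → S
Colistin (28 mm) ≥ 26 mm ⇒ Susceptible
Levofloxacin: 22 mm is ≤ 22 mm ⇒ Resistant
Tetracycline (10 mm) ≤ 15 mm → R
Azithromycin: 25 mm is ≤ 26 mm — R
Fosfomycin (23 mm) ≥ 19 mm → S
Intermediate: 2/9

2 of 9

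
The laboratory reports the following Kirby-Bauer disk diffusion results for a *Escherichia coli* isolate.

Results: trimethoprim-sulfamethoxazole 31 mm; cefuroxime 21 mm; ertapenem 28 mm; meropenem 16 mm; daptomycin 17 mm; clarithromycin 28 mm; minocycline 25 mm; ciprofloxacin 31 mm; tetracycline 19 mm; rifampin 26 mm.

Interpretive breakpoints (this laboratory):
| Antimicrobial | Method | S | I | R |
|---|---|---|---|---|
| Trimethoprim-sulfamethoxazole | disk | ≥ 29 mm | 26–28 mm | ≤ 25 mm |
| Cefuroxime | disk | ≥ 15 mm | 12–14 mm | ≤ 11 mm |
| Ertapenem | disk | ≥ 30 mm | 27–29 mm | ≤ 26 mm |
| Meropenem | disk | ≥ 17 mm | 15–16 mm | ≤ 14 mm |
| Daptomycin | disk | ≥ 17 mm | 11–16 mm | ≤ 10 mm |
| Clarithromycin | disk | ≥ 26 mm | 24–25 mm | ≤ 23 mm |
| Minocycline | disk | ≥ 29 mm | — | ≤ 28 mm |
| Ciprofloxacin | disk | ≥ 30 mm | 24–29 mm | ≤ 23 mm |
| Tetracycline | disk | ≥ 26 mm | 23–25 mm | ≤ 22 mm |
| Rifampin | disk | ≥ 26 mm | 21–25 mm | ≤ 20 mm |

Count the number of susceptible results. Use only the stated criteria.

6

Trimethoprim-sulfamethoxazole 31 mm: ≥ 29 mm → susceptible
Cefuroxime 21 mm: ≥ 15 mm → Susceptible
Ertapenem (28 mm) in 27–29 mm — I
Meropenem: 16 mm is in 15–16 mm ⇒ I
Daptomycin (17 mm) ≥ 17 mm ⇒ S
Clarithromycin: 28 mm is ≥ 26 mm — S
Minocycline 25 mm: ≤ 28 mm → Resistant
Ciprofloxacin 31 mm: ≥ 30 mm — susceptible
Tetracycline: 19 mm is ≤ 22 mm ⇒ Resistant
Rifampin: 26 mm is ≥ 26 mm — susceptible
Susceptible: 6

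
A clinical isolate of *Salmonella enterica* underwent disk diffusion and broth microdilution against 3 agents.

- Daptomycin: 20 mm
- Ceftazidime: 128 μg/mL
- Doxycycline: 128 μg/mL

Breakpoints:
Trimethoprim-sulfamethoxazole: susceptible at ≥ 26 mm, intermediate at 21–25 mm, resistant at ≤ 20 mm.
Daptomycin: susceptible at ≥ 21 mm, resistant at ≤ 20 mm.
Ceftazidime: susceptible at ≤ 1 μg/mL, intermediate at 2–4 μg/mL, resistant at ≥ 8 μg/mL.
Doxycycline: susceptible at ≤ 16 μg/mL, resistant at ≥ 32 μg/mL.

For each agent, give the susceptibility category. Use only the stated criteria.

R, R, R

Daptomycin: 20 mm is ≤ 20 mm → Resistant
Ceftazidime 128 μg/mL: ≥ 8 μg/mL ⇒ resistant
Doxycycline 128 μg/mL: ≥ 32 μg/mL — Resistant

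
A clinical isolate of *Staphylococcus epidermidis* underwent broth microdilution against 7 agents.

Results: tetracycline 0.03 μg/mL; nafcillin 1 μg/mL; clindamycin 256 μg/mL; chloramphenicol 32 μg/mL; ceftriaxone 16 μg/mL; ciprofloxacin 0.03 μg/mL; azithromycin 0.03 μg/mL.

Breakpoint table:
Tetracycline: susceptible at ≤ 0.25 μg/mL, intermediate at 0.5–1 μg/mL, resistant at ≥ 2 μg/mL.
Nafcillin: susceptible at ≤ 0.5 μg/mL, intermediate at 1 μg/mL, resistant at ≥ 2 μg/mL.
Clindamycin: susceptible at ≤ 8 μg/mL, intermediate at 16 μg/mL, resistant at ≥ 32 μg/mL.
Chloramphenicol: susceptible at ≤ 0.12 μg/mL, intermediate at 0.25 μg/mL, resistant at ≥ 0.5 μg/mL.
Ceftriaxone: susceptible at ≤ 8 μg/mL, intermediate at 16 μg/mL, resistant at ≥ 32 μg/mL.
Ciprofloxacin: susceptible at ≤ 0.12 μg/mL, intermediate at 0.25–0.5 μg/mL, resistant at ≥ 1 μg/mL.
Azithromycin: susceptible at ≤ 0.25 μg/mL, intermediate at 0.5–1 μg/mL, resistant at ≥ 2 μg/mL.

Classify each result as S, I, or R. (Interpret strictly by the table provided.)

S, I, R, R, I, S, S

Tetracycline 0.03 μg/mL: ≤ 0.25 μg/mL — S
Nafcillin 1 μg/mL: = 1 μg/mL ⇒ Intermediate
Clindamycin 256 μg/mL: ≥ 32 μg/mL ⇒ Resistant
Chloramphenicol: 32 μg/mL is ≥ 0.5 μg/mL — R
Ceftriaxone 16 μg/mL: = 16 μg/mL — intermediate
Ciprofloxacin: 0.03 μg/mL is ≤ 0.12 μg/mL → S
Azithromycin (0.03 μg/mL) ≤ 0.25 μg/mL — susceptible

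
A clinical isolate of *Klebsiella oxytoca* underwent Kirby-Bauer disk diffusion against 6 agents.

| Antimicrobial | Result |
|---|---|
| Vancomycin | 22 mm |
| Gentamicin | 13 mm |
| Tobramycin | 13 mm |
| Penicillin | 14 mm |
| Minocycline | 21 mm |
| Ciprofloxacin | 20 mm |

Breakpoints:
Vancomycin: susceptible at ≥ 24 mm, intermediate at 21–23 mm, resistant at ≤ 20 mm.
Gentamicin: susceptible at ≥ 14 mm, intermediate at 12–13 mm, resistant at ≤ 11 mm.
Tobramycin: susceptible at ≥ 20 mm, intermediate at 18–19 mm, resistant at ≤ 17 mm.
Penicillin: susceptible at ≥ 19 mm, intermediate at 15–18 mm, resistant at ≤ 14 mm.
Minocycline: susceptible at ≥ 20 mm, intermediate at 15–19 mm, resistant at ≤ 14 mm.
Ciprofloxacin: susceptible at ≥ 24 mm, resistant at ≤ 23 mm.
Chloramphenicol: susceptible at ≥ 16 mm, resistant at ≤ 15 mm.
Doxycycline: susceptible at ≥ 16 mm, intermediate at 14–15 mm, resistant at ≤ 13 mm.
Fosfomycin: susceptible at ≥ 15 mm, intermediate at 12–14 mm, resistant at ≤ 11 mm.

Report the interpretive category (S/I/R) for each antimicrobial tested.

Vancomycin (22 mm) in 21–23 mm → intermediate
Gentamicin: 13 mm is in 12–13 mm — Intermediate
Tobramycin (13 mm) ≤ 17 mm → resistant
Penicillin (14 mm) ≤ 14 mm → resistant
Minocycline 21 mm: ≥ 20 mm → S
Ciprofloxacin 20 mm: ≤ 23 mm — resistant

I, I, R, R, S, R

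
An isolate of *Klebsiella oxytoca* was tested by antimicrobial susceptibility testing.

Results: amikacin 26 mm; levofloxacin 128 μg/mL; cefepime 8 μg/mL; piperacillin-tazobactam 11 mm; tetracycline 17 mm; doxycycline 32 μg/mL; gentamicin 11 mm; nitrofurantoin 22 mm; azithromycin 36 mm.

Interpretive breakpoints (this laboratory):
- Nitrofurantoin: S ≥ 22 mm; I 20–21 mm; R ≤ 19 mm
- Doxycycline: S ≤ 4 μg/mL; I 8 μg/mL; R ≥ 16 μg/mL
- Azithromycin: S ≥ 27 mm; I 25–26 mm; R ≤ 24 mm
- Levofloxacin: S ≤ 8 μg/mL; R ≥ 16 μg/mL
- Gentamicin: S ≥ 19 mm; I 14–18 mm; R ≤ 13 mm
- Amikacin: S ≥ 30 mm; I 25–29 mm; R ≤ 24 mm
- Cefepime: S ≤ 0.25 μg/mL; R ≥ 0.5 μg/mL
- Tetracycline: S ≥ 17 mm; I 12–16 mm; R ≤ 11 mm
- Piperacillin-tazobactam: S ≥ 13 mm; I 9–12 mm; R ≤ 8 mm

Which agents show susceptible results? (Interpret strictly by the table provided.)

Amikacin: 26 mm is in 25–29 mm → Intermediate
Levofloxacin (128 μg/mL) ≥ 16 μg/mL ⇒ R
Cefepime: 8 μg/mL is ≥ 0.5 μg/mL → Resistant
Piperacillin-tazobactam 11 mm: in 9–12 mm ⇒ I
Tetracycline (17 mm) ≥ 17 mm → Susceptible
Doxycycline 32 μg/mL: ≥ 16 μg/mL ⇒ resistant
Gentamicin 11 mm: ≤ 13 mm ⇒ Resistant
Nitrofurantoin: 22 mm is ≥ 22 mm — susceptible
Azithromycin 36 mm: ≥ 27 mm → susceptible

tetracycline, nitrofurantoin, azithromycin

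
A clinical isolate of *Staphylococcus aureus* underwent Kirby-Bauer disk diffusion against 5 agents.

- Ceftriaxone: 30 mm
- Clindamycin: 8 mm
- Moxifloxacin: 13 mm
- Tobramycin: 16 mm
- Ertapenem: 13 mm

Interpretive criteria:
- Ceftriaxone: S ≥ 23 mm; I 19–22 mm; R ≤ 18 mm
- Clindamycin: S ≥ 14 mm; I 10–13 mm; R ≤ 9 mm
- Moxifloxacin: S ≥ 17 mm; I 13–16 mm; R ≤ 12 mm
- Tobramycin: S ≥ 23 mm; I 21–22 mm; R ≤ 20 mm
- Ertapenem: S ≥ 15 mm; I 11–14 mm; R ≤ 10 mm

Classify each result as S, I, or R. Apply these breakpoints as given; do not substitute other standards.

Ceftriaxone: 30 mm is ≥ 23 mm → Susceptible
Clindamycin (8 mm) ≤ 9 mm ⇒ Resistant
Moxifloxacin 13 mm: in 13–16 mm — Intermediate
Tobramycin: 16 mm is ≤ 20 mm → R
Ertapenem 13 mm: in 11–14 mm → Intermediate

S, R, I, R, I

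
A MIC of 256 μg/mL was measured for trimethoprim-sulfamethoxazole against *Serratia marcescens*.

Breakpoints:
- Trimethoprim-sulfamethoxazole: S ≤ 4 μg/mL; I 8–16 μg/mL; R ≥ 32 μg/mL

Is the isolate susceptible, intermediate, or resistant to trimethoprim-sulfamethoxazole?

Trimethoprim-sulfamethoxazole 256 μg/mL: ≥ 32 μg/mL → Resistant

R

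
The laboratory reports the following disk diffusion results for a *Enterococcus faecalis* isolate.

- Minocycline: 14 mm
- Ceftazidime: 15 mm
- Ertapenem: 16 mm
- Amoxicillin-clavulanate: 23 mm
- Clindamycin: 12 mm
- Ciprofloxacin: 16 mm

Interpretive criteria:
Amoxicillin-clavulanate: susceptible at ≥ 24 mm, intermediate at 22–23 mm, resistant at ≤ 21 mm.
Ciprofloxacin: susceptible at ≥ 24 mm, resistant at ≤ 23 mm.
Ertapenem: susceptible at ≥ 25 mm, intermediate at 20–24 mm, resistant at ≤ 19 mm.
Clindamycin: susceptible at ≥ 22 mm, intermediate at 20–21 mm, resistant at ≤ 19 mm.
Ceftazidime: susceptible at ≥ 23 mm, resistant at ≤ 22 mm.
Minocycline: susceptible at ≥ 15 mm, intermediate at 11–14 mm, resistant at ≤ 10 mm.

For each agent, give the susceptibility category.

I, R, R, I, R, R

Minocycline: 14 mm is in 11–14 mm ⇒ Intermediate
Ceftazidime 15 mm: ≤ 22 mm → resistant
Ertapenem: 16 mm is ≤ 19 mm — R
Amoxicillin-clavulanate: 23 mm is in 22–23 mm → Intermediate
Clindamycin: 12 mm is ≤ 19 mm ⇒ Resistant
Ciprofloxacin (16 mm) ≤ 23 mm — resistant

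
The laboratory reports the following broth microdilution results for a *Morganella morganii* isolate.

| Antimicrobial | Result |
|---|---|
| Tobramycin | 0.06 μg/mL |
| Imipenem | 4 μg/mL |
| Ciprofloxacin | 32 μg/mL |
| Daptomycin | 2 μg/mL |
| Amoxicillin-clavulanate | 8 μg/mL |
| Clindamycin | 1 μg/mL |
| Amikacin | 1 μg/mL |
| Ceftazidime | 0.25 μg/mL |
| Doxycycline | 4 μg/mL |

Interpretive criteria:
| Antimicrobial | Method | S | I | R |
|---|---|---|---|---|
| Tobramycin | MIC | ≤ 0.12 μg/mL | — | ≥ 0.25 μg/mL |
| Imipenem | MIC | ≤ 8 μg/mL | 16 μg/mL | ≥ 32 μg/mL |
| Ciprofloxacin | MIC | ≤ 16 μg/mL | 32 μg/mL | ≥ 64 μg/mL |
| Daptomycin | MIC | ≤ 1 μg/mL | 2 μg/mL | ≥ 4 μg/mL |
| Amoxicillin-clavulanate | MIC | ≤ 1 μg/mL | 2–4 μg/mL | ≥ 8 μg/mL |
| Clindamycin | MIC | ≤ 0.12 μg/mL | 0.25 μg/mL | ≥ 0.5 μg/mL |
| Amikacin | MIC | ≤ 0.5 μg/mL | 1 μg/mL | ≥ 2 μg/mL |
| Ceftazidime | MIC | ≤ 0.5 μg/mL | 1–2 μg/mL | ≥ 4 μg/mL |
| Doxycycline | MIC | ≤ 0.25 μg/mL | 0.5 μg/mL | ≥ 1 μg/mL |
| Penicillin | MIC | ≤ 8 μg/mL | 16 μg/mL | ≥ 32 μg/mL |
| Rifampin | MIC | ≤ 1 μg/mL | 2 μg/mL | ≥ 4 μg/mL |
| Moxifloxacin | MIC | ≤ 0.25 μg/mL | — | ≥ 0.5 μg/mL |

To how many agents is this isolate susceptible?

Tobramycin 0.06 μg/mL: ≤ 0.12 μg/mL ⇒ Susceptible
Imipenem (4 μg/mL) ≤ 8 μg/mL — Susceptible
Ciprofloxacin: 32 μg/mL is = 32 μg/mL ⇒ Intermediate
Daptomycin (2 μg/mL) = 2 μg/mL → intermediate
Amoxicillin-clavulanate: 8 μg/mL is ≥ 8 μg/mL → resistant
Clindamycin (1 μg/mL) ≥ 0.5 μg/mL — R
Amikacin 1 μg/mL: = 1 μg/mL → Intermediate
Ceftazidime 0.25 μg/mL: ≤ 0.5 μg/mL — S
Doxycycline (4 μg/mL) ≥ 1 μg/mL ⇒ resistant
Susceptible: 3

3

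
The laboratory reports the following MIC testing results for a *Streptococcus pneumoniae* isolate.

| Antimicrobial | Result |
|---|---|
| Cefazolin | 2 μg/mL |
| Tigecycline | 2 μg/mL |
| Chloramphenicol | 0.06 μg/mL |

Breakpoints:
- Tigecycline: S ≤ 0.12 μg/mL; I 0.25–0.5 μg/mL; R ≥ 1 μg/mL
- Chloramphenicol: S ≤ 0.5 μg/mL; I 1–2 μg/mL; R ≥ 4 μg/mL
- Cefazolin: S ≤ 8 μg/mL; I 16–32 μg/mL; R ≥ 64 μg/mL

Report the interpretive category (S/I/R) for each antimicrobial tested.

S, R, S

Cefazolin: 2 μg/mL is ≤ 8 μg/mL → S
Tigecycline 2 μg/mL: ≥ 1 μg/mL — Resistant
Chloramphenicol 0.06 μg/mL: ≤ 0.5 μg/mL ⇒ susceptible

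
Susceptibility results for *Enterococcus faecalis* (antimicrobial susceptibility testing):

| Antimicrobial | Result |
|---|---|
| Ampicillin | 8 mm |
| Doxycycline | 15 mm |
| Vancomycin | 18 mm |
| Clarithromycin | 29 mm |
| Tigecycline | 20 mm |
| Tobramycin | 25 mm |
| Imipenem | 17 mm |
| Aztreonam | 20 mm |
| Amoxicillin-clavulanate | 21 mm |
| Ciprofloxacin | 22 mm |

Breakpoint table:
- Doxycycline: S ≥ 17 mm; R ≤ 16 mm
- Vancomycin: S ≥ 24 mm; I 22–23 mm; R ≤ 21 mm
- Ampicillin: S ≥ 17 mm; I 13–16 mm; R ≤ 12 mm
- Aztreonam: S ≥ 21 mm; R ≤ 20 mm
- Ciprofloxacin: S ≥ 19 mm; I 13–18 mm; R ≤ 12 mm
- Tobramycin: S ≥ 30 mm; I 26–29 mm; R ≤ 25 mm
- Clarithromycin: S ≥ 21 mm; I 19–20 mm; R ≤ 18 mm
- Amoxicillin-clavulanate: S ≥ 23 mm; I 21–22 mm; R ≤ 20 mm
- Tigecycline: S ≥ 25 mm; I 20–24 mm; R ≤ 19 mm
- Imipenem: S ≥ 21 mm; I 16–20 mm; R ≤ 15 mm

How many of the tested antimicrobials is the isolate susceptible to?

2

Ampicillin: 8 mm is ≤ 12 mm — R
Doxycycline: 15 mm is ≤ 16 mm — resistant
Vancomycin: 18 mm is ≤ 21 mm → Resistant
Clarithromycin: 29 mm is ≥ 21 mm ⇒ S
Tigecycline (20 mm) in 20–24 mm ⇒ I
Tobramycin (25 mm) ≤ 25 mm → Resistant
Imipenem 17 mm: in 16–20 mm → intermediate
Aztreonam 20 mm: ≤ 20 mm → Resistant
Amoxicillin-clavulanate: 21 mm is in 21–22 mm ⇒ Intermediate
Ciprofloxacin: 22 mm is ≥ 19 mm ⇒ susceptible
Susceptible: 2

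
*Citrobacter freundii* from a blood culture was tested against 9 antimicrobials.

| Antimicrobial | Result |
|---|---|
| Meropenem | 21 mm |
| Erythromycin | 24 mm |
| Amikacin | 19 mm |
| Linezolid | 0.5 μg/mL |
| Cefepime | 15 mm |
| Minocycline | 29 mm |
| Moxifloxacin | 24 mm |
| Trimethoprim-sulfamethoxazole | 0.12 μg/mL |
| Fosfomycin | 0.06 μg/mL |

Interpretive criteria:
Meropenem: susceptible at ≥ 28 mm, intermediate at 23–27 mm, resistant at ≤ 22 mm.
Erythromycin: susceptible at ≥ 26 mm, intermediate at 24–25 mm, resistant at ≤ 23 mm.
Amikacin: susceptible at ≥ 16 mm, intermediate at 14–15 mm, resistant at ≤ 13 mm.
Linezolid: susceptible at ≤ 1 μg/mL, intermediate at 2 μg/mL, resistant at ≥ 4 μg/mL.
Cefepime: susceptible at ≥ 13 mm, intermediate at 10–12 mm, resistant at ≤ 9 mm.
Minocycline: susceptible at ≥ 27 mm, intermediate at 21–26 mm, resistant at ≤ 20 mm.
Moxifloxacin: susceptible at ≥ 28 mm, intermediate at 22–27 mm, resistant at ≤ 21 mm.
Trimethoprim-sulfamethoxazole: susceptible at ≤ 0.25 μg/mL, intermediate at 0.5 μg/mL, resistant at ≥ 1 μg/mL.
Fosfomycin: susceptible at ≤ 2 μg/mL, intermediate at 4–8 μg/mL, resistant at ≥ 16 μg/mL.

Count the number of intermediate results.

2

Meropenem (21 mm) ≤ 22 mm ⇒ Resistant
Erythromycin: 24 mm is in 24–25 mm — Intermediate
Amikacin 19 mm: ≥ 16 mm ⇒ susceptible
Linezolid (0.5 μg/mL) ≤ 1 μg/mL — S
Cefepime (15 mm) ≥ 13 mm → S
Minocycline (29 mm) ≥ 27 mm ⇒ susceptible
Moxifloxacin (24 mm) in 22–27 mm ⇒ intermediate
Trimethoprim-sulfamethoxazole: 0.12 μg/mL is ≤ 0.25 μg/mL → susceptible
Fosfomycin: 0.06 μg/mL is ≤ 2 μg/mL ⇒ Susceptible
Intermediate: 2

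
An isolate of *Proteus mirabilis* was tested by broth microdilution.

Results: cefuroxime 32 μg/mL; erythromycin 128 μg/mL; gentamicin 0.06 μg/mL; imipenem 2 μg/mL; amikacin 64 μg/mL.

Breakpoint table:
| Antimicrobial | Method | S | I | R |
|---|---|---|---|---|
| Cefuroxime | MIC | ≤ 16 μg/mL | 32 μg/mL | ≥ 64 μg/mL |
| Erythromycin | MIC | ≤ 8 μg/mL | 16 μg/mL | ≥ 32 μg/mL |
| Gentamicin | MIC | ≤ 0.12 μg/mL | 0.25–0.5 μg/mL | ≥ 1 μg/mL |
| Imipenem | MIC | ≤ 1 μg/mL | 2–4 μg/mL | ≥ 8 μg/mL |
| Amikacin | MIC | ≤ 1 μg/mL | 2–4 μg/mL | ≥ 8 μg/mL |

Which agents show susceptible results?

Cefuroxime (32 μg/mL) = 32 μg/mL — I
Erythromycin: 128 μg/mL is ≥ 32 μg/mL — Resistant
Gentamicin: 0.06 μg/mL is ≤ 0.12 μg/mL → susceptible
Imipenem: 2 μg/mL is in 2–4 μg/mL ⇒ Intermediate
Amikacin: 64 μg/mL is ≥ 8 μg/mL ⇒ R

gentamicin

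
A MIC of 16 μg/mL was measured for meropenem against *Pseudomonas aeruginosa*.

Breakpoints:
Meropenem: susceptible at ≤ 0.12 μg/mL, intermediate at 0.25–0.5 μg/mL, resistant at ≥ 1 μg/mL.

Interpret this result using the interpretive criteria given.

R

Meropenem 16 μg/mL: ≥ 1 μg/mL — resistant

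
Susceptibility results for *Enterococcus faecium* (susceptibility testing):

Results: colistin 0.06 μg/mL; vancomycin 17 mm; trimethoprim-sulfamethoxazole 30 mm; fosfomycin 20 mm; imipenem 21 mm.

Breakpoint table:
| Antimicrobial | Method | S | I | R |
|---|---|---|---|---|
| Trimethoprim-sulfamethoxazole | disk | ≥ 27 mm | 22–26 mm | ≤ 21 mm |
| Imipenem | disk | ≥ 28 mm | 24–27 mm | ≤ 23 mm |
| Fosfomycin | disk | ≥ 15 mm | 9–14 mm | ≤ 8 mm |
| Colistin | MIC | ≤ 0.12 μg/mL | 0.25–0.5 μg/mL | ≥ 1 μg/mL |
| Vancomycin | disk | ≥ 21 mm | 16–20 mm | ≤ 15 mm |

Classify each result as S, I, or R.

S, I, S, S, R

Colistin (0.06 μg/mL) ≤ 0.12 μg/mL ⇒ susceptible
Vancomycin 17 mm: in 16–20 mm ⇒ intermediate
Trimethoprim-sulfamethoxazole (30 mm) ≥ 27 mm ⇒ susceptible
Fosfomycin (20 mm) ≥ 15 mm ⇒ susceptible
Imipenem: 21 mm is ≤ 23 mm ⇒ R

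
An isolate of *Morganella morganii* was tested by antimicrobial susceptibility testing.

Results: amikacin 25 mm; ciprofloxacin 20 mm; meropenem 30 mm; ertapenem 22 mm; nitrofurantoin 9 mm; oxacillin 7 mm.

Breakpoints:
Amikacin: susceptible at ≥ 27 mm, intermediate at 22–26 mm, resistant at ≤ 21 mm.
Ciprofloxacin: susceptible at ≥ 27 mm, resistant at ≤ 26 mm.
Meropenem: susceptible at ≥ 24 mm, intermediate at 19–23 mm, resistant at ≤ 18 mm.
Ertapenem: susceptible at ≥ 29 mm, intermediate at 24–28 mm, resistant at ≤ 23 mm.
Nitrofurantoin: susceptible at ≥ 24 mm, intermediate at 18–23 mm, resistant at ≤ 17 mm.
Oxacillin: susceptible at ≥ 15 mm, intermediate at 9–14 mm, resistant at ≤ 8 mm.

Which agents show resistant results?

Amikacin: 25 mm is in 22–26 mm → intermediate
Ciprofloxacin 20 mm: ≤ 26 mm → R
Meropenem 30 mm: ≥ 24 mm — susceptible
Ertapenem: 22 mm is ≤ 23 mm ⇒ R
Nitrofurantoin 9 mm: ≤ 17 mm — Resistant
Oxacillin (7 mm) ≤ 8 mm ⇒ R

ciprofloxacin, ertapenem, nitrofurantoin, oxacillin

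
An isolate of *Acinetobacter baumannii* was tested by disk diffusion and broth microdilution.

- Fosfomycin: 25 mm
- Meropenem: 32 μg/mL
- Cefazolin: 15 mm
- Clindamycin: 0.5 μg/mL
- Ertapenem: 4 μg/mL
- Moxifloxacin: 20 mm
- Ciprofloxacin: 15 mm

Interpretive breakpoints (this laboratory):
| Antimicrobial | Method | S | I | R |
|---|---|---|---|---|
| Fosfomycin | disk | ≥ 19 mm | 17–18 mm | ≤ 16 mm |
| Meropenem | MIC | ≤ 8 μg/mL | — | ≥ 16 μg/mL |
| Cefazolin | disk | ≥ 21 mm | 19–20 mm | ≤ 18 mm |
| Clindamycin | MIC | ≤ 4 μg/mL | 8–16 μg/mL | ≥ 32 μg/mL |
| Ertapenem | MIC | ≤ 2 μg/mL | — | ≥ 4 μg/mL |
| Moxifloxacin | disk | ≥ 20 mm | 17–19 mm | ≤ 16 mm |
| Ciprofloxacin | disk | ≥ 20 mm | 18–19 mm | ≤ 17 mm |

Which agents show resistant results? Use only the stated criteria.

Fosfomycin 25 mm: ≥ 19 mm — susceptible
Meropenem: 32 μg/mL is ≥ 16 μg/mL — R
Cefazolin (15 mm) ≤ 18 mm ⇒ Resistant
Clindamycin 0.5 μg/mL: ≤ 4 μg/mL → S
Ertapenem (4 μg/mL) ≥ 4 μg/mL — R
Moxifloxacin: 20 mm is ≥ 20 mm — Susceptible
Ciprofloxacin (15 mm) ≤ 17 mm → resistant

meropenem, cefazolin, ertapenem, ciprofloxacin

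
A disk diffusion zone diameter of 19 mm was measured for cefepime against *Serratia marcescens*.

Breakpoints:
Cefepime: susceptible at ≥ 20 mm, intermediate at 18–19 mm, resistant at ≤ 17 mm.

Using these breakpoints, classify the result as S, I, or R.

I

Cefepime: 19 mm is in 18–19 mm — intermediate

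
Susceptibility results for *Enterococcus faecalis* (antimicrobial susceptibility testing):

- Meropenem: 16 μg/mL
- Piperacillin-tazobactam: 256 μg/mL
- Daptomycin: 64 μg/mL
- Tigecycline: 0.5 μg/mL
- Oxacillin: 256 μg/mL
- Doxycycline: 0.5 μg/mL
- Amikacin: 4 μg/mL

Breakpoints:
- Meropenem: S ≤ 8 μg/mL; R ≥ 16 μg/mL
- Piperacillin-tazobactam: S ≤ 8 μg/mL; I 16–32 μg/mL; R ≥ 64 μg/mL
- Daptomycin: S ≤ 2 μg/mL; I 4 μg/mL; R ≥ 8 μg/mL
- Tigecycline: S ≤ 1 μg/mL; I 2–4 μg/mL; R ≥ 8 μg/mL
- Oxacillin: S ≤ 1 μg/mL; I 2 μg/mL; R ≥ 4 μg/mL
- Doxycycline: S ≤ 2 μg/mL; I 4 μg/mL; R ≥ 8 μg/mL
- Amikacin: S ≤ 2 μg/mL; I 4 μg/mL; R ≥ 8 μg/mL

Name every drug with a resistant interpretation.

Meropenem 16 μg/mL: ≥ 16 μg/mL ⇒ Resistant
Piperacillin-tazobactam (256 μg/mL) ≥ 64 μg/mL → Resistant
Daptomycin (64 μg/mL) ≥ 8 μg/mL — resistant
Tigecycline: 0.5 μg/mL is ≤ 1 μg/mL → Susceptible
Oxacillin (256 μg/mL) ≥ 4 μg/mL → resistant
Doxycycline (0.5 μg/mL) ≤ 2 μg/mL — susceptible
Amikacin: 4 μg/mL is = 4 μg/mL — intermediate

meropenem, piperacillin-tazobactam, daptomycin, oxacillin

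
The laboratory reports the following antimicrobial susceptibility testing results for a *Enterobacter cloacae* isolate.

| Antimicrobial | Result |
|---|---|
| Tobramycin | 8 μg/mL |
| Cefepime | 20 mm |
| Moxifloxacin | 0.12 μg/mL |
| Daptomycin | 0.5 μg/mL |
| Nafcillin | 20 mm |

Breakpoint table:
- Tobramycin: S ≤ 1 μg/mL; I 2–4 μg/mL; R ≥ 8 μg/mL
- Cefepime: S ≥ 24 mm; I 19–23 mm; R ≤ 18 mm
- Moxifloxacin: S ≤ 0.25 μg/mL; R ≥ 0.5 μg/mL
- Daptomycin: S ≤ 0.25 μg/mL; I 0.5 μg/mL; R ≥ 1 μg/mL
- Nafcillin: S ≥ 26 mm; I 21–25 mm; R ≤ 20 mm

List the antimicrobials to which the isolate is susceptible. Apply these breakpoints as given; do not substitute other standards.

Tobramycin: 8 μg/mL is ≥ 8 μg/mL → R
Cefepime: 20 mm is in 19–23 mm → intermediate
Moxifloxacin: 0.12 μg/mL is ≤ 0.25 μg/mL → susceptible
Daptomycin (0.5 μg/mL) = 0.5 μg/mL ⇒ intermediate
Nafcillin 20 mm: ≤ 20 mm ⇒ R

moxifloxacin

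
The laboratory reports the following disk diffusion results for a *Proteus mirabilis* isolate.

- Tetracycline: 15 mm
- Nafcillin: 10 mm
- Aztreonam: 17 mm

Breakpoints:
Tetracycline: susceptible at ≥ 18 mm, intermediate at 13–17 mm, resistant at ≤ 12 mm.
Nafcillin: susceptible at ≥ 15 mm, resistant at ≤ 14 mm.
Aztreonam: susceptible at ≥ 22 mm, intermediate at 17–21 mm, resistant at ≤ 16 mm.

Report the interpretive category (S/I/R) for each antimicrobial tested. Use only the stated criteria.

I, R, I

Tetracycline (15 mm) in 13–17 mm → Intermediate
Nafcillin 10 mm: ≤ 14 mm — resistant
Aztreonam 17 mm: in 17–21 mm → Intermediate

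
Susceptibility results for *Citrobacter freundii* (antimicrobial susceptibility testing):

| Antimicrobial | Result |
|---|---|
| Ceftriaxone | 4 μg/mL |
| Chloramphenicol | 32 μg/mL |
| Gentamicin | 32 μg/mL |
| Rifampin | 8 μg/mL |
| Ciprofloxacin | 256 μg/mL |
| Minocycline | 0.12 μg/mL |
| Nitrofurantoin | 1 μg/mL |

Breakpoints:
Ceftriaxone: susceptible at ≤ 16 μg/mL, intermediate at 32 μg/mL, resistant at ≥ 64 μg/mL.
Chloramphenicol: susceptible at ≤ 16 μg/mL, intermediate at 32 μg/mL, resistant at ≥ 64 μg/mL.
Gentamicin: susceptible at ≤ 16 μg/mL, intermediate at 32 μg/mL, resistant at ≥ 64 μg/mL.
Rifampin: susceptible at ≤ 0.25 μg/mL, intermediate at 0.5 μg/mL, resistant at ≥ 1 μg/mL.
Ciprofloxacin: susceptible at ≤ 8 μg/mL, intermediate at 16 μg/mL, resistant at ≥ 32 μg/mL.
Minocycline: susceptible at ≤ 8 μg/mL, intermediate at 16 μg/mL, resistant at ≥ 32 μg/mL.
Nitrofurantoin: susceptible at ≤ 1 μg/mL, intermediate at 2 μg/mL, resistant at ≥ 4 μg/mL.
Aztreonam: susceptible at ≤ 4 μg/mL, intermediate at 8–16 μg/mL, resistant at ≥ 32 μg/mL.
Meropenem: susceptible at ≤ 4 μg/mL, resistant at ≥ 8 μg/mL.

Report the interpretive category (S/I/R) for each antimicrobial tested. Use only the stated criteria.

Ceftriaxone: 4 μg/mL is ≤ 16 μg/mL — susceptible
Chloramphenicol 32 μg/mL: = 32 μg/mL ⇒ I
Gentamicin: 32 μg/mL is = 32 μg/mL → Intermediate
Rifampin 8 μg/mL: ≥ 1 μg/mL → Resistant
Ciprofloxacin (256 μg/mL) ≥ 32 μg/mL — resistant
Minocycline (0.12 μg/mL) ≤ 8 μg/mL — S
Nitrofurantoin (1 μg/mL) ≤ 1 μg/mL — S

S, I, I, R, R, S, S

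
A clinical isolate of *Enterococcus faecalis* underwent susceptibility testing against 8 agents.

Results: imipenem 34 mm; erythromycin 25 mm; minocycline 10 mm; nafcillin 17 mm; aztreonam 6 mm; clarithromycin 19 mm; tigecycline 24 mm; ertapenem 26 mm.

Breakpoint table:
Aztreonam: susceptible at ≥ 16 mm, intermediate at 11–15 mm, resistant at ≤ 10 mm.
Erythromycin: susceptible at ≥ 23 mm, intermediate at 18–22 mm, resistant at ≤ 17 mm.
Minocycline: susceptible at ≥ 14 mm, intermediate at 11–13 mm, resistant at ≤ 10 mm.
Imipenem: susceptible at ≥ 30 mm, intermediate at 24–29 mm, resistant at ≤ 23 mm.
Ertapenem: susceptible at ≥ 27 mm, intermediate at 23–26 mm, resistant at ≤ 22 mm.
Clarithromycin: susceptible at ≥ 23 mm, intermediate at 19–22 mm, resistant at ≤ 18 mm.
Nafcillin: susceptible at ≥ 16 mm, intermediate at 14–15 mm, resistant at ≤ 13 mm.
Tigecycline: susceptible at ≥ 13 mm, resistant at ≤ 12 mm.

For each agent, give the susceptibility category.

Imipenem 34 mm: ≥ 30 mm — Susceptible
Erythromycin: 25 mm is ≥ 23 mm — S
Minocycline (10 mm) ≤ 10 mm — resistant
Nafcillin (17 mm) ≥ 16 mm — S
Aztreonam 6 mm: ≤ 10 mm ⇒ Resistant
Clarithromycin: 19 mm is in 19–22 mm → intermediate
Tigecycline: 24 mm is ≥ 13 mm — susceptible
Ertapenem: 26 mm is in 23–26 mm ⇒ I

S, S, R, S, R, I, S, I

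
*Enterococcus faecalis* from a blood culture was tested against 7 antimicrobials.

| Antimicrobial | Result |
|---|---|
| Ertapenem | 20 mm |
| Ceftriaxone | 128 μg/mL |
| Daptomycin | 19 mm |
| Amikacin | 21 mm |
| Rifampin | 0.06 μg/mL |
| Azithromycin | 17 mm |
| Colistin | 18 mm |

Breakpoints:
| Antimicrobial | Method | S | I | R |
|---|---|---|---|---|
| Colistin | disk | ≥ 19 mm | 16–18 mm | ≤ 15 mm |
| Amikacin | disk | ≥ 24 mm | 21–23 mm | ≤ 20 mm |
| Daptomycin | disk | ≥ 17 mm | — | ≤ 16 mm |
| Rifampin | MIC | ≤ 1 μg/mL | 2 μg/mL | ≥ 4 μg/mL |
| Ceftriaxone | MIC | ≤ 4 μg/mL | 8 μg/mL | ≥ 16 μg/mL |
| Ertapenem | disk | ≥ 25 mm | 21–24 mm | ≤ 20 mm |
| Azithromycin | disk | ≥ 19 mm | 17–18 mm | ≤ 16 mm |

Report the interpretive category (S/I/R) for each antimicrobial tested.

R, R, S, I, S, I, I

Ertapenem: 20 mm is ≤ 20 mm — R
Ceftriaxone (128 μg/mL) ≥ 16 μg/mL ⇒ R
Daptomycin: 19 mm is ≥ 17 mm — susceptible
Amikacin: 21 mm is in 21–23 mm ⇒ I
Rifampin 0.06 μg/mL: ≤ 1 μg/mL ⇒ Susceptible
Azithromycin (17 mm) in 17–18 mm → Intermediate
Colistin (18 mm) in 16–18 mm — I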